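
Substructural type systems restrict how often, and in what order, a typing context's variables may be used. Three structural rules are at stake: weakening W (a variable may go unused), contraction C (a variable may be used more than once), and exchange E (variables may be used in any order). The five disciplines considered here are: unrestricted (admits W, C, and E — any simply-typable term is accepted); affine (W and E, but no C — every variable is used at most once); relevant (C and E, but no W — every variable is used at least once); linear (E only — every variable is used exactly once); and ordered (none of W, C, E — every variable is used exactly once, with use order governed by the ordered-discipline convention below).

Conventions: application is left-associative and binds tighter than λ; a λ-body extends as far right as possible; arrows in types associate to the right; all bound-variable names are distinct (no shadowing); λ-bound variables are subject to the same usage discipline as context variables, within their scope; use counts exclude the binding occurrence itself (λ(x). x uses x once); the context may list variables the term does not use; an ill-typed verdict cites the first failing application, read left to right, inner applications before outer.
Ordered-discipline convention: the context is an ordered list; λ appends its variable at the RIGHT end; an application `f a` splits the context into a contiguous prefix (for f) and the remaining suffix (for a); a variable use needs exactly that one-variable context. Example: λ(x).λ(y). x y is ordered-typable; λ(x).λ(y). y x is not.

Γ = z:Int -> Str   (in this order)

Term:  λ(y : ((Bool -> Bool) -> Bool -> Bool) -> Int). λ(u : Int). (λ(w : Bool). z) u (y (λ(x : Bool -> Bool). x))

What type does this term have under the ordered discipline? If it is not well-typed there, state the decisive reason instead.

not well-typed under ordered — not simply typable
usage: z ×1, y [bound] ×1, u [bound] ×1, w [bound] ×0, x [bound] ×1
uses in reading order: z, u, y, x
typing: ill-typed: an argument Int mismatches the expected Bool
summary: ordered ✗, linear ✗, affine ✗, relevant ✗, unrestricted ✗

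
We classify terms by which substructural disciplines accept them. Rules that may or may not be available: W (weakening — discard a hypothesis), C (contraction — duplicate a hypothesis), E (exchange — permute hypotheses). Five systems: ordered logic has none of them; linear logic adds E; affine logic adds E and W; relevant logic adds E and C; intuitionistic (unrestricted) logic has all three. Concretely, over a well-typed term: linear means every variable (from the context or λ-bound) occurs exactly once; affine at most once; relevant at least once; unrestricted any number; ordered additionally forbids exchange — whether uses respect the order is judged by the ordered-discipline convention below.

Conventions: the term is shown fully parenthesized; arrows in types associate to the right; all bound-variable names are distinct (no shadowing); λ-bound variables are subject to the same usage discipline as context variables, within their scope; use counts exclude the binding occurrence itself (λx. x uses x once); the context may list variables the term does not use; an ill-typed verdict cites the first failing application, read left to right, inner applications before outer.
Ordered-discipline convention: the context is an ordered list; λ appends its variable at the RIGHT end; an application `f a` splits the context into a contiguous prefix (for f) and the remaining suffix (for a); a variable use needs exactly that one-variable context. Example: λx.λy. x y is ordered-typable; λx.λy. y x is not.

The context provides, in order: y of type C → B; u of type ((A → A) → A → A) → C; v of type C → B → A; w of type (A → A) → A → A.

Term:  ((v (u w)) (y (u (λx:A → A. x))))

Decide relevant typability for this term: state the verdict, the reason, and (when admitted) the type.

yes — y, u, v, w, x: all used, weakening unneeded; term : A
counts: y: 1; u: 2; v: 1; w: 1; x (λ-bound): 1
use order (left to right): v, u, w, y, u, x
typing: ✓ — A
per-discipline verdicts: ordered ✗ · linear ✗ · affine ✗ · relevant ✓ · unrestricted ✓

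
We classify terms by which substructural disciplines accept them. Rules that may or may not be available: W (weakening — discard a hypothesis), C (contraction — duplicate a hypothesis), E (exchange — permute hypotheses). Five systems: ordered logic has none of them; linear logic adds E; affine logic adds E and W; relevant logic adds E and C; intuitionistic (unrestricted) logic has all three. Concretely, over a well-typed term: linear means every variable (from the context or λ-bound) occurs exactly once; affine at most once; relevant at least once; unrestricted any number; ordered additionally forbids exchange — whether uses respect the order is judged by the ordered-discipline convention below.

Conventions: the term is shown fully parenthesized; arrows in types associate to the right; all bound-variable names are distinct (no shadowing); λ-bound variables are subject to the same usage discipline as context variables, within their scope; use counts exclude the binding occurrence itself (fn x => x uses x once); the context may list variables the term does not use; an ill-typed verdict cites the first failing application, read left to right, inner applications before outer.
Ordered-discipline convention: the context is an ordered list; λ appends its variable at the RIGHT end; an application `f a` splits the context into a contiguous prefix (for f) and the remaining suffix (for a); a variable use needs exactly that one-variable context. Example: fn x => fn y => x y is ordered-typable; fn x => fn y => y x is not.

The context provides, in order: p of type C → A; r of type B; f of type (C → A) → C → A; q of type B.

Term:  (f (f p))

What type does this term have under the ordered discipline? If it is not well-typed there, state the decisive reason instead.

not well-typed under ordered — uses contraction: f ×2; r, q left unused
use counts: p ×1, r ×0, f ×2, q ×0
uses in reading order: f, f, p
typing: the term checks, with type C → A
summary: ordered ✗, linear ✗, affine ✗, relevant ✗, unrestricted ✓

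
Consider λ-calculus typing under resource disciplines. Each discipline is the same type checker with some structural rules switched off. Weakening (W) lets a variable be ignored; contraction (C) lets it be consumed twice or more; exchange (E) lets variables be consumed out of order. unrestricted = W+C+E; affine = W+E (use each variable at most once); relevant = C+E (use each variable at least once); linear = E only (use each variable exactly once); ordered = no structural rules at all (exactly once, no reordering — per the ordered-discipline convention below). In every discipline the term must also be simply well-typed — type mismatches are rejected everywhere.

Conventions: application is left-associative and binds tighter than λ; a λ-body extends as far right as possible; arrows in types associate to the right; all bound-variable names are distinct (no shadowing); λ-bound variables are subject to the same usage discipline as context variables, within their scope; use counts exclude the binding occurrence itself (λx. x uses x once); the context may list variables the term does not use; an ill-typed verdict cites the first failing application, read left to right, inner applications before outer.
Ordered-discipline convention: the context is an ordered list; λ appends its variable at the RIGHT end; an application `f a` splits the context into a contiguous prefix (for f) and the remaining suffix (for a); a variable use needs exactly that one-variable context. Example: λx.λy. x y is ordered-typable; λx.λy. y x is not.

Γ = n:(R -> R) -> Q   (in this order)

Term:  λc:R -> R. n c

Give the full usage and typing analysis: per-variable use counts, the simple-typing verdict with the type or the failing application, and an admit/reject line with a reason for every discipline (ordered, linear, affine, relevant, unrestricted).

variable uses: n: 1; c [bound]: 1
uses in reading order: n, c
typing: ✓ — (R -> R) -> Q
ordered: ✓ — n, c: once each, no exchange needed
linear: ✓ — each of n, c used exactly once
affine: ✓ — none of n, c used more than once
relevant: ✓ — n, c: all used, weakening unneeded
unrestricted: ✓ — type-checks ((R -> R) -> Q) and nothing is barred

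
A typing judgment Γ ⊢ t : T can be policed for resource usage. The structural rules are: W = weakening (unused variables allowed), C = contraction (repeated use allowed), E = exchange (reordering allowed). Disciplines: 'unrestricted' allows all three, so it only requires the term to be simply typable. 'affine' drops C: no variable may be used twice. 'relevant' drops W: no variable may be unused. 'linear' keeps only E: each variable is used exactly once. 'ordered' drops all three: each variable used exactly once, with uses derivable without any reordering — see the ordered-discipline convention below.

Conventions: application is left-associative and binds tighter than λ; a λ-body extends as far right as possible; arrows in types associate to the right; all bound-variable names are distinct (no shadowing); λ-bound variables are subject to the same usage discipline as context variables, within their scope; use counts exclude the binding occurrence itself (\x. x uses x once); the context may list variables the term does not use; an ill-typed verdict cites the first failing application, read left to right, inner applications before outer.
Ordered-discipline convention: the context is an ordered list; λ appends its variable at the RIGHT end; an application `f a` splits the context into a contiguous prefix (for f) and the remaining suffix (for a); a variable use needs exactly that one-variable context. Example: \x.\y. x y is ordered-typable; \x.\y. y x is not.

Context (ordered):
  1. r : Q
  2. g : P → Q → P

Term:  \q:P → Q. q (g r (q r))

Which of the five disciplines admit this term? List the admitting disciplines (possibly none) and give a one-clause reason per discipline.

accepted by: none
counts: r=2, g=1, q (λ-bound)=2
left-to-right use order: q, g, r, q, r
typing: ill-typed: an application expects P but receives Q
ordered: ✗ — a type mismatch blocks all five
linear: ✗ — the type mismatch rejects it
affine: ✗ — not simply typable
relevant: ✗ — fails simple typing
unrestricted: ✗ — a type mismatch blocks all five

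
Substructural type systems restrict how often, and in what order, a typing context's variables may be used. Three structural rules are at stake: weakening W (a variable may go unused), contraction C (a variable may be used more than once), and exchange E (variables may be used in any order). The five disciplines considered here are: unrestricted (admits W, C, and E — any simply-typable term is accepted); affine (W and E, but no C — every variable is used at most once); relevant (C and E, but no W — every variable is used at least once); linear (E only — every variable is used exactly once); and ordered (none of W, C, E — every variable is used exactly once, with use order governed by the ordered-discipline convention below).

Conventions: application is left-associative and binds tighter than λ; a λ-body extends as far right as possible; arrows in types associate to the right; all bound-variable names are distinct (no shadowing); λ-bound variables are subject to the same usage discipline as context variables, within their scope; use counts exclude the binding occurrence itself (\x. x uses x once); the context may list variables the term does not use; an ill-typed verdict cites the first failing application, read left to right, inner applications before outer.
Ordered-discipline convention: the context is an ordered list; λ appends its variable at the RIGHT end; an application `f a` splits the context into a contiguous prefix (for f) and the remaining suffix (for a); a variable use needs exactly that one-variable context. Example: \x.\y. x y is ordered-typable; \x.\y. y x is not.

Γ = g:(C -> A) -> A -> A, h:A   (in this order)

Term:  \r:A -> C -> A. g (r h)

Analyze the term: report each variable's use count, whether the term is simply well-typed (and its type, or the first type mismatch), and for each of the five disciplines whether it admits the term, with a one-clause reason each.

use counts: g: 1×; h: 1×; r (bound): 1×
uses in reading order: g, r, h
typing: ✓ — (A -> C -> A) -> A -> A
ordered: ✗, no ordered split (uses run g, r, h)
linear: ✓, g, h, r: one use apiece
affine: ✓, at most one use each (g, h, r)
relevant: ✓, every one of g, h, r appears
unrestricted: ✓, typability at (A -> C -> A) -> A -> A is all that's needed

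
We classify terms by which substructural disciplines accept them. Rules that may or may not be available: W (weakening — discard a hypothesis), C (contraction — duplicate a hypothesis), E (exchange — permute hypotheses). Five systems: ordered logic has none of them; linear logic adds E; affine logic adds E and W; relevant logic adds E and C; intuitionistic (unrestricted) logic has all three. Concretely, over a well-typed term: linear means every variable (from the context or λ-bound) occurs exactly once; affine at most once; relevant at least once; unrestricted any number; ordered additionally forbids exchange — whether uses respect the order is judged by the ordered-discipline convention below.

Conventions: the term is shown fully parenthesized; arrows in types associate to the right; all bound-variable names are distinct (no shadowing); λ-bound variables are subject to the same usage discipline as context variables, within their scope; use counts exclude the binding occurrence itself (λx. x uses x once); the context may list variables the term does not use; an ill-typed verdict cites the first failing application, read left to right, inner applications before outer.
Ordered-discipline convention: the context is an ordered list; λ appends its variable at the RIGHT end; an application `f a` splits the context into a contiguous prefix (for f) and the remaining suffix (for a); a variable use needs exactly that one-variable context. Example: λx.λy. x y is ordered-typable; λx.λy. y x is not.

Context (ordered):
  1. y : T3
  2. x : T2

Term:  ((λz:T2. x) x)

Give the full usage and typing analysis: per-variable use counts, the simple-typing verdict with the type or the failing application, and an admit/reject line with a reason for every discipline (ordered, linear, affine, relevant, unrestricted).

counts: y: 0×; x: 2×; z (λ-bound): 0×
order of uses: x, x
typing: well-typed — term : T2
ordered: ✗ — needs contraction — x ×2; needs weakening: y, z unused
linear: ✗ — needs contraction — x ×2; needs weakening: y, z unused
affine: ✗ — needs contraction — x ×2
relevant: ✗ — needs weakening: y, z unused
unrestricted: ✓ — simply typable at T2; W, C, E all held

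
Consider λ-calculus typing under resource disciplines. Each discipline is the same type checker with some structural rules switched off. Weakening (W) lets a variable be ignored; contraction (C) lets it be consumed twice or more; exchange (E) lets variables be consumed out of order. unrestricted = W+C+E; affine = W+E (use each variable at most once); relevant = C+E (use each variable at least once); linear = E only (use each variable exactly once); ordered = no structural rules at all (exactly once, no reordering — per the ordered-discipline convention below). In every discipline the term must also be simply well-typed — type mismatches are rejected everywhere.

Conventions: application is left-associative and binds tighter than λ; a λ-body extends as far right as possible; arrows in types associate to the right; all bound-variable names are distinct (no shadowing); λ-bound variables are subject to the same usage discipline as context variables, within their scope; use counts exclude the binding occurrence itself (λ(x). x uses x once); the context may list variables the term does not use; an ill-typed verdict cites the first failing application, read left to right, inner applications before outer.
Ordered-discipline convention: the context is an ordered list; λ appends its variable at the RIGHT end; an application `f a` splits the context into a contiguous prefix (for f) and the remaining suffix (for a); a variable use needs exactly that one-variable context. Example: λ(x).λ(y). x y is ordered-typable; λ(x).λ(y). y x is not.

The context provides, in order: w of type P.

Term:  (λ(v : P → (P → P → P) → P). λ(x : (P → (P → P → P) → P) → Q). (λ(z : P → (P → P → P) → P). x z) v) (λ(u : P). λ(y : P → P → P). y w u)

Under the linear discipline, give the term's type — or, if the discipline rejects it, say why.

term : ((P → (P → P → P) → P) → Q) → Q
variable uses: w=1, v [bound]=1, x [bound]=1, z [bound]=1, u [bound]=1, y [bound]=1
use order (left to right): x, z, v, y, w, u
typing: ✓ — ((P → (P → P → P) → P) → Q) → Q
summary: ordered ✗, linear ✓, affine ✓, relevant ✓, unrestricted ✓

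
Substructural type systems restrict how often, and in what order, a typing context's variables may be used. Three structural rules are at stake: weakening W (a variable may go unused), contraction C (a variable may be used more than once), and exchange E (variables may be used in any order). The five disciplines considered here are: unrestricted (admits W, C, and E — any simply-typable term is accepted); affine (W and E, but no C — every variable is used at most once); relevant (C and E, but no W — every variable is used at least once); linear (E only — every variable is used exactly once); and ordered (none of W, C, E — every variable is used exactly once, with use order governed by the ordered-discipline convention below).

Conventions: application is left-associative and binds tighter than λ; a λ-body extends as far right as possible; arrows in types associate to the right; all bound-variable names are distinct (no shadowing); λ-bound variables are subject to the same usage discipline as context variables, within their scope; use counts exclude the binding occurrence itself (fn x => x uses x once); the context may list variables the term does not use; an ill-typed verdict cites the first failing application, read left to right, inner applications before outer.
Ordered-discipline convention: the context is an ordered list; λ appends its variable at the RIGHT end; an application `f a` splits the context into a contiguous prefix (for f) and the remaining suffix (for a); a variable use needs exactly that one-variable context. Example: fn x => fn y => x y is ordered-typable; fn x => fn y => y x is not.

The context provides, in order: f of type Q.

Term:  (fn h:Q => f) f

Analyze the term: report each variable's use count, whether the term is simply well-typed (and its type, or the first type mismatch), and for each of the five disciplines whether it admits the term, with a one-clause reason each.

use counts: f: 2×, h (λ-bound): 0×
left-to-right use order: f, f
typing: ✓ — Q
ordered ✗ (f ×2 used more than once (contraction); unused: h — weakening required)
linear ✗ (f ×2 used more than once (contraction); unused: h — weakening required)
affine ✗ (f ×2 used more than once (contraction))
relevant ✗ (unused: h — weakening required)
unrestricted ✓ (simply typable at Q; W, C, E all held)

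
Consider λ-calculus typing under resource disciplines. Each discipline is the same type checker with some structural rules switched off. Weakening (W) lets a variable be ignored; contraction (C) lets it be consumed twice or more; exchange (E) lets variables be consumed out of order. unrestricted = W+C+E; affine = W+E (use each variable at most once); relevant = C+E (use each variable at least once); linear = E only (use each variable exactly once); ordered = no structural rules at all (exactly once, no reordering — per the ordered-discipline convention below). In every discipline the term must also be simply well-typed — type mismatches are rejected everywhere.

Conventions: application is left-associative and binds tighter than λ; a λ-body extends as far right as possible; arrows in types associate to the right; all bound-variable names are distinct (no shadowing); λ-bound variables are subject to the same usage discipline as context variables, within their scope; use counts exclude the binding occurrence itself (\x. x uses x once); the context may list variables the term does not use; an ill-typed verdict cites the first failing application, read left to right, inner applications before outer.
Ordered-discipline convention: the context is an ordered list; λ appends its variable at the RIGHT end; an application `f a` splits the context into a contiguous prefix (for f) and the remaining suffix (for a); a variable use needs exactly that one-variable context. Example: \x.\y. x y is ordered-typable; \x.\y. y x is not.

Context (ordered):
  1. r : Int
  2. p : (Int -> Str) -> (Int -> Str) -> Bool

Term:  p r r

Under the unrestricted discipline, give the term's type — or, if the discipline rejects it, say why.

not well-typed under unrestricted — a type mismatch blocks all five
usage: r=2, p=1
use order (left to right): p, r, r
typing: ill-typed: argument of type Int where Int -> Str is required
all disciplines: ordered ✗; linear ✗; affine ✗; relevant ✗; unrestricted ✗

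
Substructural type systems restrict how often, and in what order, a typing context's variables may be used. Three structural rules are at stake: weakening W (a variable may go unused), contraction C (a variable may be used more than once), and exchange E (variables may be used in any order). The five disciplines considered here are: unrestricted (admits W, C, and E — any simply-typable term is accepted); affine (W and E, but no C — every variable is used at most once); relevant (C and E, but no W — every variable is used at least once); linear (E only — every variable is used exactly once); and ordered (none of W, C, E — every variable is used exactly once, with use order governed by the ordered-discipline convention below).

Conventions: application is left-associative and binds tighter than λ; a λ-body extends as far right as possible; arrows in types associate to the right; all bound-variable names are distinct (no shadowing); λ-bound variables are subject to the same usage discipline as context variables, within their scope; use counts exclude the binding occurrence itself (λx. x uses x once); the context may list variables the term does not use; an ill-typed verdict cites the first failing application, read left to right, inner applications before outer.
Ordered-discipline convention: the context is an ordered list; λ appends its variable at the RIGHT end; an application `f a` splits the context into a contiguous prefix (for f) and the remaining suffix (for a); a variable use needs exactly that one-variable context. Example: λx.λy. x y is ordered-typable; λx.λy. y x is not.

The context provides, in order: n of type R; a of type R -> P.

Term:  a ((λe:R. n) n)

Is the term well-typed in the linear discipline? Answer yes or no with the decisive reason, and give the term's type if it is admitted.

no — needs contraction — n ×2; e left unused
usage: n: 2; a: 1; e (bound): 0
order of uses: a, n, n
typing: well-typed — term : P
per-discipline verdicts: ordered ✗, linear ✗, affine ✗, relevant ✗, unrestricted ✓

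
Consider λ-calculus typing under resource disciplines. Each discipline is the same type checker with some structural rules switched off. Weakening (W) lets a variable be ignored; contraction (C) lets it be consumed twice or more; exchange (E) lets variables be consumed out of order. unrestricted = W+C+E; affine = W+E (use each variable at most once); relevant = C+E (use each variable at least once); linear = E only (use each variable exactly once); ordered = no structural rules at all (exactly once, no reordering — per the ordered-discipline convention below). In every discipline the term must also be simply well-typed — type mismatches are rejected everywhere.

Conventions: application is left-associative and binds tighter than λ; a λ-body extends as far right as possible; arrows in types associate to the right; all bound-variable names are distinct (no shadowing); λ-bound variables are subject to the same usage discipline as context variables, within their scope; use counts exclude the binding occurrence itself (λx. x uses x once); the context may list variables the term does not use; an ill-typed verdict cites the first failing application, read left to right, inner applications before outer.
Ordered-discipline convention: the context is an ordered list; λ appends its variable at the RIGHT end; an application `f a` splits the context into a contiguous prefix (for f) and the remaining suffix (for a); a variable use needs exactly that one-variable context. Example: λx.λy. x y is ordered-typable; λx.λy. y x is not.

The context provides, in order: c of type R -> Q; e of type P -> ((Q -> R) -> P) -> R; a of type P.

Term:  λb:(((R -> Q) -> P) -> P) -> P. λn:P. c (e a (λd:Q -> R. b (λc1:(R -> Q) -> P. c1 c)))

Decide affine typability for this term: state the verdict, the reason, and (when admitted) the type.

no — repeated use of c ×2
counts: c=2, e=1, a=1, b [bound]=1, n [bound]=0, d [bound]=0, c1 [bound]=1
left-to-right use order: c, e, a, b, c1, c
typing: the term checks, with type ((((R -> Q) -> P) -> P) -> P) -> P -> Q
summary: ordered ✗ · linear ✗ · affine ✗ · relevant ✗ · unrestricted ✓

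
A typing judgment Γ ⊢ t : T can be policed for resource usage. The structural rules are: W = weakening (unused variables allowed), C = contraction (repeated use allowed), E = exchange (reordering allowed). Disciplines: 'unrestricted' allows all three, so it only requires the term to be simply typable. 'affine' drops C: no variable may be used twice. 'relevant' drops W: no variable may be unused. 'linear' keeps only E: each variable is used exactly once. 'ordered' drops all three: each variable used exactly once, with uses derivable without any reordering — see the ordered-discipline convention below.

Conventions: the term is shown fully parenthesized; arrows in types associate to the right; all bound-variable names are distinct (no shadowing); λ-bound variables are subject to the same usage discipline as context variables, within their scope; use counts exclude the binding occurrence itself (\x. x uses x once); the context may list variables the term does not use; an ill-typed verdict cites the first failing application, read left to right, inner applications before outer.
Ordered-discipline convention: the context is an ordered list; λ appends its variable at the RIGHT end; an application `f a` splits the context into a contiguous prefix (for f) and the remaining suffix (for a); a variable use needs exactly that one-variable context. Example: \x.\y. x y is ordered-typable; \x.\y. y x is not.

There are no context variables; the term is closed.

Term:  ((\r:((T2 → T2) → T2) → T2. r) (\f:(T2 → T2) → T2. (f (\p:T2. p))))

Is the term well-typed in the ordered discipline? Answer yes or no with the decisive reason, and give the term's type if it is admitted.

yes — one use each (r, f, p); ordered split holds; term : ((T2 → T2) → T2) → T2
variable uses: r [bound]: 1, f [bound]: 1, p [bound]: 1
use order (left to right): r, f, p
typing: the term checks, with type ((T2 → T2) → T2) → T2
all disciplines: ordered ✓ | linear ✓ | affine ✓ | relevant ✓ | unrestricted ✓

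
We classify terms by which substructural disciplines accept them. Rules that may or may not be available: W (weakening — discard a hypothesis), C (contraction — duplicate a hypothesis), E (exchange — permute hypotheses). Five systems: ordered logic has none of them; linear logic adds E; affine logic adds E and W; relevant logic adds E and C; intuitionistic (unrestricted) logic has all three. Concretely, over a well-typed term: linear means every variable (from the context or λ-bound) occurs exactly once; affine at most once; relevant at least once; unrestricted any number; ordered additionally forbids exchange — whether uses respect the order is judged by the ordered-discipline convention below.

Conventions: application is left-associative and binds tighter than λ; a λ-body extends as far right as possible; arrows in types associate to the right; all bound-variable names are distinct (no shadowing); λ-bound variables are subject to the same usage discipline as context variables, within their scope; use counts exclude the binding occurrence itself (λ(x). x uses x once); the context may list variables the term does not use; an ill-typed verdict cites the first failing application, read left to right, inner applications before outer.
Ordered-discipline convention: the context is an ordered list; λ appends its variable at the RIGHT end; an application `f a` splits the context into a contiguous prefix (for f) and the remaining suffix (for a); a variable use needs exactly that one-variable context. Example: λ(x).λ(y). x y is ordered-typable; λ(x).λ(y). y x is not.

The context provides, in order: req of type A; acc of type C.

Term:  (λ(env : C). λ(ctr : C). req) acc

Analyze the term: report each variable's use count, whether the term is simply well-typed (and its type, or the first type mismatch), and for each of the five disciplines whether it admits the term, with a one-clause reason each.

use counts: req: 1×; acc: 1×; env (bound): 0×; ctr (bound): 0×
left-to-right use order: req, acc
typing: well-typed at C -> A
ordered: ✗, env, ctr never used (weakening)
linear: ✗, env, ctr never used (weakening)
affine: ✓, none of req, acc, env, ctr used more than once
relevant: ✗, env, ctr never used (weakening)
unrestricted: ✓, well-typed at C -> A; no restrictions here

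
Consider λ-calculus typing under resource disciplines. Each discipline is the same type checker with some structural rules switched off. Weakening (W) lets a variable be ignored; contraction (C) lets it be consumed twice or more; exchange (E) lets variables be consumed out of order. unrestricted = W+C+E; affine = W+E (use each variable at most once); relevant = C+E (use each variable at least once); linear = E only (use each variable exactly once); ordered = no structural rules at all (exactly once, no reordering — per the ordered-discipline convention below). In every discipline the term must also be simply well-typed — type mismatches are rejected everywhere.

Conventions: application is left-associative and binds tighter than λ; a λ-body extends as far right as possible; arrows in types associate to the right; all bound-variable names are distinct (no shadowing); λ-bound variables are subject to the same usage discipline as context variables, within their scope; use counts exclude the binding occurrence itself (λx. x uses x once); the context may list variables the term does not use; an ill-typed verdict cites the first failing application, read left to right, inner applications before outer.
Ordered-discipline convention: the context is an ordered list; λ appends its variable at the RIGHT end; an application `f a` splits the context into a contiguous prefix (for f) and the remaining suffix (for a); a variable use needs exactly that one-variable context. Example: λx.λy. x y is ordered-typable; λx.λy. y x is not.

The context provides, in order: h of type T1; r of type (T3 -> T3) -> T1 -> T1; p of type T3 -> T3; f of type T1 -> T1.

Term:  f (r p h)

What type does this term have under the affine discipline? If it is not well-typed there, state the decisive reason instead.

term : T1
variable uses: h=1; r=1; p=1; f=1
use order (left to right): f, r, p, h
typing: the term checks, with type T1
across the five disciplines: ordered ✗ | linear ✓ | affine ✓ | relevant ✓ | unrestricted ✓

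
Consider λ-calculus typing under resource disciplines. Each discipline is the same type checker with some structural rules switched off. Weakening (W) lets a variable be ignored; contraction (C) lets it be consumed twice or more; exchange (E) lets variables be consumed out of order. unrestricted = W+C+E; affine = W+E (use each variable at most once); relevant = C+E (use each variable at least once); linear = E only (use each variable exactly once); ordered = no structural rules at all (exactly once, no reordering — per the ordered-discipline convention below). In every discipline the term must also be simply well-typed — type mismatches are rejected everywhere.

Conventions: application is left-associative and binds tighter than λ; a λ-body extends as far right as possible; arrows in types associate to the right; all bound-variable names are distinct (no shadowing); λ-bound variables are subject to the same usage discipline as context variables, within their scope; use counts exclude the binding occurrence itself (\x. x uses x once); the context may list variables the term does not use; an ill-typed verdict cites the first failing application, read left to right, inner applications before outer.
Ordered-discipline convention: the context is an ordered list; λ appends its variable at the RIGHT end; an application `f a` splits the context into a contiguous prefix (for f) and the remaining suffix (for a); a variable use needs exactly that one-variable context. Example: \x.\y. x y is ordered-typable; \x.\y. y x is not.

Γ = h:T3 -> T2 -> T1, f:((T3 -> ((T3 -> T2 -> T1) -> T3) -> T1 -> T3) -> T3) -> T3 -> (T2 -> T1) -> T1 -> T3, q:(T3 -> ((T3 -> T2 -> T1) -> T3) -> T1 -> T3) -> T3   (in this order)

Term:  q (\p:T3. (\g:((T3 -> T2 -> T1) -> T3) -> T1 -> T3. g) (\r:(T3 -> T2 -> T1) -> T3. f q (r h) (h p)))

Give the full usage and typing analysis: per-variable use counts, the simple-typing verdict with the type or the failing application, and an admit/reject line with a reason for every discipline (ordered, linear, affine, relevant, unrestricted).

counts: h ×2; f ×1; q ×2; p (λ-bound) ×1; g (λ-bound) ×1; r (λ-bound) ×1
uses in reading order: q, g, f, q, r, h, h, p
typing: the term checks, with type T3
ordered: ✗, needs contraction — h ×2, q ×2
linear: ✗, needs contraction — h ×2, q ×2
affine: ✗, needs contraction — h ×2, q ×2
relevant: ✓, at least one use each (h, f, q, p, g, r)
unrestricted: ✓, well-typed at T3; no restrictions here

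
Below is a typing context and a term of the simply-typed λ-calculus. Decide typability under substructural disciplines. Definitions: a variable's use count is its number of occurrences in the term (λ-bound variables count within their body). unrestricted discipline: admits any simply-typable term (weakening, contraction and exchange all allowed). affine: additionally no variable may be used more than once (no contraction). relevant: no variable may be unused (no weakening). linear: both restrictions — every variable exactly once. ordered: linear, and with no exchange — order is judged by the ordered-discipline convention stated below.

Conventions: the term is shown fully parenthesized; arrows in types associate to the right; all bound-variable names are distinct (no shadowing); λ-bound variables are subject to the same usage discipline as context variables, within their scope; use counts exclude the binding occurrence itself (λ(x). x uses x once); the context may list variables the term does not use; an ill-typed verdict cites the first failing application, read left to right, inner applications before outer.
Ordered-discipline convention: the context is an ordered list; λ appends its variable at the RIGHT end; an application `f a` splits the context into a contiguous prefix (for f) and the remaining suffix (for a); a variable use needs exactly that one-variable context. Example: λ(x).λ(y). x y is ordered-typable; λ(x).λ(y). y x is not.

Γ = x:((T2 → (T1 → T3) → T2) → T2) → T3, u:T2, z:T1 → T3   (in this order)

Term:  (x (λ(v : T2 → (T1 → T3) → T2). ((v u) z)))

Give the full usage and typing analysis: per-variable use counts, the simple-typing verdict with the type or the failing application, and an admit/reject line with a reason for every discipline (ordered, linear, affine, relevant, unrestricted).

usage: x=1; u=1; z=1; v (λ-bound)=1
left-to-right use order: x, v, u, z
typing: well-typed — term : T3
ordered ✗ (use order x, v, u, z needs exchange)
linear ✓ (each of x, u, z, v used exactly once)
affine ✓ (at most one use each (x, u, z, v))
relevant ✓ (x, u, z, v: all used, weakening unneeded)
unrestricted ✓ (typability at T3 is all that's needed)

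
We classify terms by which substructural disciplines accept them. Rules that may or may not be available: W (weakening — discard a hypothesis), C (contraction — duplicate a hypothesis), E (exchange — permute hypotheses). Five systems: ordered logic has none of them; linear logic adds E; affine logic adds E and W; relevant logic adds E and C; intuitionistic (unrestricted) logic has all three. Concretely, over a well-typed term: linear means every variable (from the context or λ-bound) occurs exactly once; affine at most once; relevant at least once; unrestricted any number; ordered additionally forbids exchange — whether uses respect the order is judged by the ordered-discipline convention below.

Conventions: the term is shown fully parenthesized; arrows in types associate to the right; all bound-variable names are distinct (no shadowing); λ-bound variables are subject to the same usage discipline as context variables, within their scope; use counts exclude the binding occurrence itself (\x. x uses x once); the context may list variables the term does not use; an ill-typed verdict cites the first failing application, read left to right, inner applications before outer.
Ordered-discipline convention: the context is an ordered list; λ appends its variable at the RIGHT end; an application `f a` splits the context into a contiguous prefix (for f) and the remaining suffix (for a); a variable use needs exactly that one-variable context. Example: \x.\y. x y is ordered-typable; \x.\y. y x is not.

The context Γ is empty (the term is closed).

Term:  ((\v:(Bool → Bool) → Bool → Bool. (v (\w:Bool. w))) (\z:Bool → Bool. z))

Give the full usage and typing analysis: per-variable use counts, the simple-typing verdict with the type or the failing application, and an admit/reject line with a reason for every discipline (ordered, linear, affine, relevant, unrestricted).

counts: v (λ-bound): 1; w (λ-bound): 1; z (λ-bound): 1
uses in reading order: v, w, z
typing: well-typed — term : Bool → Bool
ordered ✓ (v, w, z: once each, no exchange needed)
linear ✓ (v, w, z: one use apiece)
affine ✓ (none of v, w, z used more than once)
relevant ✓ (every one of v, w, z appears)
unrestricted ✓ (type-checks (Bool → Bool) and nothing is barred)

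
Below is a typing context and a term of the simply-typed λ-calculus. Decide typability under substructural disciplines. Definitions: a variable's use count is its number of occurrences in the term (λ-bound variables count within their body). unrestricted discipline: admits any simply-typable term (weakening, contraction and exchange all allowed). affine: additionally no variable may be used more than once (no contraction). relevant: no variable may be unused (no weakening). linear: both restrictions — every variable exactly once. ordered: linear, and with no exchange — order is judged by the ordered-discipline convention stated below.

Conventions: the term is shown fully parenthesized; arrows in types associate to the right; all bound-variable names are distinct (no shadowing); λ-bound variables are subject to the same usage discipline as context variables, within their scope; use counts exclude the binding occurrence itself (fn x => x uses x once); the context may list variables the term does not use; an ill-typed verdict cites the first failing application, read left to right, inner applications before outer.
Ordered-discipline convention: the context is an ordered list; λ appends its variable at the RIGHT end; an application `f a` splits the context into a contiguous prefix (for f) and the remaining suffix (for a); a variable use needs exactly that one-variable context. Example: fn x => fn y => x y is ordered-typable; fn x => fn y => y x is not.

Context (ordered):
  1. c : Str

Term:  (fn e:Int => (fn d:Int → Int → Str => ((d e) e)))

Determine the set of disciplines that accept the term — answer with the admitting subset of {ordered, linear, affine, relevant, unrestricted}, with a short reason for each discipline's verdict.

admitted by: unrestricted
usage: c: 0, e (λ-bound): 2, d (λ-bound): 1
order of uses: d, e, e
typing: ✓ — Int → (Int → Int → Str) → Str
ordered: ✗ — repeated use of e ×2; needs weakening: c unused
linear: ✗ — repeated use of e ×2; needs weakening: c unused
affine: ✗ — repeated use of e ×2
relevant: ✗ — needs weakening: c unused
unrestricted: ✓ — typability at Int → (Int → Int → Str) → Str is all that's needed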